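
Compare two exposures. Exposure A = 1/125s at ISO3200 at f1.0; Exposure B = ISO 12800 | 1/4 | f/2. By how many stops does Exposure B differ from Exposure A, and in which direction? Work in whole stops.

5 stops brighter

Aperture: f/1.0 → f/1.4 → f/2 — 2 stops narrower (darker).
Shutter speed: 1/125 → 1/60 → 1/30 → 1/15 → 1/8 → 1/4 — 5 stops longer (brighter).
ISO: 3200 → 6400 → 12800 — 2 stops higher (brighter).
Net: −2 +5 +2 = +5 stops.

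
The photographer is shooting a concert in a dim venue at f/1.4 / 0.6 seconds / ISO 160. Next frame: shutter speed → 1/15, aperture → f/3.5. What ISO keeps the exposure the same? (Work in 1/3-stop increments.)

Shutter speed: 0.6 → 0.5 → 0.4 → 0.3 → 1/4 → 1/5 → 1/6 → 1/8 → 1/10 → 1/13 → 1/15 — 3 1/3 stops faster (darker).
Aperture: f/1.4 → f/1.6 → f/1.8 → f/2 → f/2.2 → f/2.5 → f/2.8 → f/3.2 → f/3.5 — 2 2/3 stops stopped down (darker).
Net change so far: 6 stops darker. Offset with the ISO: 160 → 200 → 250 → 320 → 400 → 500 → 640 → 800 → 1000 → 1250 → 1600 → 2000 → 2500 → 3200 → 4000 → 5000 → 6400 → 8000 → 10000.

ISO 10000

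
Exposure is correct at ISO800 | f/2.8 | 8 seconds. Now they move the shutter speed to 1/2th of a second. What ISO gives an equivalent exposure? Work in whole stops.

ISO 12800

Shutter speed: 8 → 4 → 2 → 1 → 1/2 — 4 stops faster (darker).
Need 4 stops brighter from the ISO: 800 → 1600 → 3200 → 6400 → 12800.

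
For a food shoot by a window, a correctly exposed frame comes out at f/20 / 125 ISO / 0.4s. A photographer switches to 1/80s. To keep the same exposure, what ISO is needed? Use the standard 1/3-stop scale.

Shutter speed: 0.4 → 0.3 → 1/4 → 1/5 → 1/6 → 1/8 → 1/10 → 1/13 → 1/15 → 1/20 → 1/25 → 1/30 → 1/40 → 1/50 → 1/60 → 1/80 — 5 stops shorter (darker).
Need 5 stops brighter from the ISO: 125 → 160 → 200 → 250 → 320 → 400 → 500 → 640 → 800 → 1000 → 1250 → 1600 → 2000 → 2500 → 3200 → 4000.

ISO 4000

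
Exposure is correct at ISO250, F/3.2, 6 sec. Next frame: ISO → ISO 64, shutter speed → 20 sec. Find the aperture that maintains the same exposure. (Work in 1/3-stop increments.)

f/2.8

ISO: 250 → 200 → 160 → 125 → 100 → 80 → 64 — 2 stops lower (darker).
Shutter speed: 6 → 8 → 10 → 13 → 15 → 20 — 1 2/3 stops longer (brighter).
Net change so far: 1/3 stop darker. Offset with the aperture: f/3.2 → f/2.8.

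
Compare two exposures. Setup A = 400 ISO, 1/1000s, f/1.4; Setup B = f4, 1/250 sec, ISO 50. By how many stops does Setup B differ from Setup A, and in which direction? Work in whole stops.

4 stops darker

Aperture: f/1.4 → f/2 → f/2.8 → f/4 — 3 stops narrower (darker).
Shutter speed: 1/1000 → 1/500 → 1/250 — 2 stops slower (brighter).
ISO: 400 → 200 → 100 → 50 — 3 stops lower (darker).
Net: −3 +2 −3 = −4 stops.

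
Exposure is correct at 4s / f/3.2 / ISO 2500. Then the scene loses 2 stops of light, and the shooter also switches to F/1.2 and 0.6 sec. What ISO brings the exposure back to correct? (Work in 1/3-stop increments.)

ISO 10000

Scene light: 2 stops darker.
Aperture: f/3.2 → f/2.8 → f/2.5 → f/2.2 → f/2 → f/1.8 → f/1.6 → f/1.4 → f/1.2 — 2 2/3 stops opened up (brighter).
Shutter speed: 4 → 3.2 → 2.5 → 2 → 1.6 → 1.3 → 1 → 0.8 → 0.6 — 2 2/3 stops shorter (darker).
Net so far: 2 stops darker. ISO: 2500 → 3200 → 4000 → 5000 → 6400 → 8000 → 10000.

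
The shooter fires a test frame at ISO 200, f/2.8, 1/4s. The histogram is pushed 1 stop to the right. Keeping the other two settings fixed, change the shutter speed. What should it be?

1/8s

Overexposed by 1 stop → need 1 stop darker.
Shutter speed: 1/4 → 1/8.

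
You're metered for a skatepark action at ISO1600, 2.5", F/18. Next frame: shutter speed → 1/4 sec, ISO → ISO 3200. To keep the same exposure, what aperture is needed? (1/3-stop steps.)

Shutter speed: 2.5 → 2 → 1.6 → 1.3 → 1 → 0.8 → 0.6 → 0.5 → 0.4 → 0.3 → 1/4 — 3 1/3 stops faster (darker).
ISO: 1600 → 2000 → 2500 → 3200 — 1 stop raised (brighter).
Net change so far: 2 1/3 stops darker. Offset with the aperture: f/18 → f/16 → f/14 → f/13 → f/11 → f/10 → f/9 → f/8.

f/8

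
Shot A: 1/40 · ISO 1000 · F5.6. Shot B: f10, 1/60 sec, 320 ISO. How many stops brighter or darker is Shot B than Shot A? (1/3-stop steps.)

4 stops darker

Aperture: f/5.6 → f/6.3 → f/7.1 → f/8 → f/9 → f/10 — 1 2/3 stops smaller aperture (darker).
Shutter speed: 1/40 → 1/50 → 1/60 — 2/3 stop faster (darker).
ISO: 1000 → 800 → 640 → 500 → 400 → 320 — 1 2/3 stops lower (darker).
Net: −1 2/3 −2/3 −1 2/3 = −4 stops.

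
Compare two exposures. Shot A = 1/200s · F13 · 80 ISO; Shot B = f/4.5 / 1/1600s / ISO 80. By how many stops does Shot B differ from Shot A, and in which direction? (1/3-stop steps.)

same exposure (0 stops)

Aperture: f/13 → f/11 → f/10 → f/9 → f/8 → f/7.1 → f/6.3 → f/5.6 → f/5 → f/4.5 — 3 stops wider (brighter).
Shutter speed: 1/200 → 1/250 → 1/320 → 1/400 → 1/500 → 1/640 → 1/800 → 1/1000 → 1/1250 → 1/1600 — 3 stops shorter (darker).
ISO: unchanged.
Net: +3 −3 = 0 stops.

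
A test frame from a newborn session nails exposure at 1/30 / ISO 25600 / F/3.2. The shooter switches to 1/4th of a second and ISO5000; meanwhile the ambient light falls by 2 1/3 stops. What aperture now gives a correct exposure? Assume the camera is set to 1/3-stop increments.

f/1.8

Scene light: 2 1/3 stops darker.
Shutter speed: 1/30 → 1/25 → 1/20 → 1/15 → 1/13 → 1/10 → 1/8 → 1/6 → 1/5 → 1/4 — 3 stops longer (brighter).
ISO: 25600 → 20000 → 16000 → 12800 → 10000 → 8000 → 6400 → 5000 — 2 1/3 stops dropped (darker).
Net so far: 1 2/3 stops darker. Aperture: f/3.2 → f/2.8 → f/2.5 → f/2.2 → f/2 → f/1.8.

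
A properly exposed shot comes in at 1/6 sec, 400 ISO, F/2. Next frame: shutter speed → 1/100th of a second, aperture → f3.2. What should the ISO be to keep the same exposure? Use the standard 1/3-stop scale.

Shutter speed: 1/6 → 1/8 → 1/10 → 1/13 → 1/15 → 1/20 → 1/25 → 1/30 → 1/40 → 1/50 → 1/60 → 1/80 → 1/100 — 4 stops shorter (darker).
Aperture: f/2 → f/2.2 → f/2.5 → f/2.8 → f/3.2 — 1 1/3 stops smaller aperture (darker).
Net change so far: 5 1/3 stops darker. Offset with the ISO: 400 → 500 → 640 → 800 → 1000 → 1250 → 1600 → 2000 → 2500 → 3200 → 4000 → 5000 → 6400 → 8000 → 10000 → 12800 → 16000.

ISO 16000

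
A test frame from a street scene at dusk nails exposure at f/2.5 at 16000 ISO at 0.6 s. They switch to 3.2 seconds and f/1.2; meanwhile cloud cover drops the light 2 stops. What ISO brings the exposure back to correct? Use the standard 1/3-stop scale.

Scene light: 2 stops darker.
Shutter speed: 0.6 → 0.8 → 1 → 1.3 → 1.6 → 2 → 2.5 → 3.2 — 2 1/3 stops longer (brighter).
Aperture: f/2.5 → f/2.2 → f/2 → f/1.8 → f/1.6 → f/1.4 → f/1.2 — 2 stops opened up (brighter).
Net so far: 2 1/3 stops brighter. ISO: 16000 → 12800 → 10000 → 8000 → 6400 → 5000 → 4000 → 3200.

ISO 3200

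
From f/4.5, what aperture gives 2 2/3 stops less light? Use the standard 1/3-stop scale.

f/11

Aperture: f/4.5 → f/5 → f/5.6 → f/6.3 → f/7.1 → f/8 → f/9 → f/10 → f/11 — 2 2/3 stops narrower (darker).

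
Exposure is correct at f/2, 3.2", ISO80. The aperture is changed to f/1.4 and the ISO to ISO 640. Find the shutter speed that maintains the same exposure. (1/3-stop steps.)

Aperture: f/2 → f/1.8 → f/1.6 → f/1.4 — 1 stop larger aperture (brighter).
ISO: 80 → 100 → 125 → 160 → 200 → 250 → 320 → 400 → 500 → 640 — 3 stops raised (brighter).
Net change so far: 4 stops brighter. Offset with the shutter speed: 3.2 → 2.5 → 2 → 1.6 → 1.3 → 1 → 0.8 → 0.6 → 0.5 → 0.4 → 0.3 → 1/4 → 1/5.

1/5s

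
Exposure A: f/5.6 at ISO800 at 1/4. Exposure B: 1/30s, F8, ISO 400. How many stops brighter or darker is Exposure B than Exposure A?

Aperture: f/5.6 → f/8 — 1 stop stopped down (darker).
Shutter speed: 1/4 → 1/8 → 1/15 → 1/30 — 3 stops shorter (darker).
ISO: 800 → 400 — 1 stop dropped (darker).
Net: −1 −3 −1 = −5 stops.

5 stops darker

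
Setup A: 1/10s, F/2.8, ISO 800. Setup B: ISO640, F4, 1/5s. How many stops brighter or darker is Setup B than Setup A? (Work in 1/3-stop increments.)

Aperture: f/2.8 → f/3.2 → f/3.5 → f/4 — 1 stop smaller aperture (darker).
Shutter speed: 1/10 → 1/8 → 1/6 → 1/5 — 1 stop slower (brighter).
ISO: 800 → 640 — 1/3 stop dropped (darker).
Net: −1 +1 −1/3 = −1/3 stops.

1/3 stop darker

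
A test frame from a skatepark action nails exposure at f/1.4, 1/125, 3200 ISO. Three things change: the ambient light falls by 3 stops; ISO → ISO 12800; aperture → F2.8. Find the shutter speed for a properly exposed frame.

Scene light: 3 stops darker.
ISO: 3200 → 6400 → 12800 — 2 stops raised (brighter).
Aperture: f/1.4 → f/2 → f/2.8 — 2 stops narrower (darker).
Net so far: 3 stops darker. Shutter speed: 1/125 → 1/60 → 1/30 → 1/15.

1/15s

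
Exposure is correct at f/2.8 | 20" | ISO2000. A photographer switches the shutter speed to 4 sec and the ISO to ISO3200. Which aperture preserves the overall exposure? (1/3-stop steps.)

Shutter speed: 20 → 15 → 13 → 10 → 8 → 6 → 5 → 4 — 2 1/3 stops shorter (darker).
ISO: 2000 → 2500 → 3200 — 2/3 stop raised (brighter).
Net change so far: 1 2/3 stops darker. Offset with the aperture: f/2.8 → f/2.5 → f/2.2 → f/2 → f/1.8 → f/1.6.

f/1.6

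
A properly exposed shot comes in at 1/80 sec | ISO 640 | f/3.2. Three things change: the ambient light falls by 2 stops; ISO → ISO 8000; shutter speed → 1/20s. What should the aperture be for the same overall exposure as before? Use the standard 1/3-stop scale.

Scene light: 2 stops darker.
ISO: 640 → 800 → 1000 → 1250 → 1600 → 2000 → 2500 → 3200 → 4000 → 5000 → 6400 → 8000 — 3 2/3 stops raised (brighter).
Shutter speed: 1/80 → 1/60 → 1/50 → 1/40 → 1/30 → 1/25 → 1/20 — 2 stops slower (brighter).
Net so far: 3 2/3 stops brighter. Aperture: f/3.2 → f/3.5 → f/4 → f/4.5 → f/5 → f/5.6 → f/6.3 → f/7.1 → f/8 → f/9 → f/10 → f/11.

f/11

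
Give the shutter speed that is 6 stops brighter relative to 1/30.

Shutter speed: 1/30 → 1/15 → 1/8 → 1/4 → 1/2 → 1 → 2 — 6 stops longer (brighter).

2 s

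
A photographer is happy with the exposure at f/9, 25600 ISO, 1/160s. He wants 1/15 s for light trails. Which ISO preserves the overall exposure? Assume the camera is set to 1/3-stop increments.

ISO 2500

Shutter speed: 1/160 → 1/125 → 1/100 → 1/80 → 1/60 → 1/50 → 1/40 → 1/30 → 1/25 → 1/20 → 1/15 — 3 1/3 stops longer (brighter).
Need 3 1/3 stops darker from the ISO: 25600 → 20000 → 16000 → 12800 → 10000 → 8000 → 6400 → 5000 → 4000 → 3200 → 2500.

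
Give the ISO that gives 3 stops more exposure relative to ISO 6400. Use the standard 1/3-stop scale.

ISO 51200

ISO: 6400 → 8000 → 10000 → 12800 → 16000 → 20000 → 25600 → 32000 → 40000 → 51200 — 3 stops higher (brighter).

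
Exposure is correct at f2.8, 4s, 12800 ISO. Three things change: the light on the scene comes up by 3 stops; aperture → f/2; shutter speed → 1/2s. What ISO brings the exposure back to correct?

Scene light: 3 stops brighter.
Aperture: f/2.8 → f/2 — 1 stop opened up (brighter).
Shutter speed: 4 → 2 → 1 → 1/2 — 3 stops faster (darker).
Net so far: 1 stop brighter. ISO: 12800 → 6400.

ISO 6400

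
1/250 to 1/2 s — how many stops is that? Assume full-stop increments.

7 stops

1/250 → 1/125 → 1/60 → 1/30 → 1/15 → 1/8 → 1/4 → 1/2 — count the steps: 7 stops.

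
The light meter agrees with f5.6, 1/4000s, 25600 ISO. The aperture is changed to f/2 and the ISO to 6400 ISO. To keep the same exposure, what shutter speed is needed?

1/8000s

Aperture: f/5.6 → f/4 → f/2.8 → f/2 — 3 stops larger aperture (brighter).
ISO: 25600 → 12800 → 6400 — 2 stops lower (darker).
Net change so far: 1 stop brighter. Offset with the shutter speed: 1/4000 → 1/8000.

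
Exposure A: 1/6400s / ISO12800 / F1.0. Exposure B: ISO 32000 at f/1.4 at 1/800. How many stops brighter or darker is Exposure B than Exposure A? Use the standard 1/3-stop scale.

3 1/3 stops brighter

Aperture: f/1.0 → f/1.1 → f/1.2 → f/1.4 — 1 stop narrower (darker).
Shutter speed: 1/6400 → 1/5000 → 1/4000 → 1/3200 → 1/2500 → 1/2000 → 1/1600 → 1/1250 → 1/1000 → 1/800 — 3 stops slower (brighter).
ISO: 12800 → 16000 → 20000 → 25600 → 32000 — 1 1/3 stops raised (brighter).
Net: −1 +3 +1 1/3 = +3 1/3 stops.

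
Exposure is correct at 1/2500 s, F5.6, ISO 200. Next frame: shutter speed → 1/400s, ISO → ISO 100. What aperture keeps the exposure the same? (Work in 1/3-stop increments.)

Shutter speed: 1/2500 → 1/2000 → 1/1600 → 1/1250 → 1/1000 → 1/800 → 1/640 → 1/500 → 1/400 — 2 2/3 stops longer (brighter).
ISO: 200 → 160 → 125 → 100 — 1 stop dropped (darker).
Net change so far: 1 2/3 stops brighter. Offset with the aperture: f/5.6 → f/6.3 → f/7.1 → f/8 → f/9 → f/10.

f/10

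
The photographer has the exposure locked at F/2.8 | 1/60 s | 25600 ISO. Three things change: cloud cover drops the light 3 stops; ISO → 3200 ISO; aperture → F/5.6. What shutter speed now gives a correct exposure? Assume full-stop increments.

4 s

Scene light: 3 stops darker.
ISO: 25600 → 12800 → 6400 → 3200 — 3 stops dropped (darker).
Aperture: f/2.8 → f/4 → f/5.6 — 2 stops smaller aperture (darker).
Net so far: 8 stops darker. Shutter speed: 1/60 → 1/30 → 1/15 → 1/8 → 1/4 → 1/2 → 1 → 2 → 4.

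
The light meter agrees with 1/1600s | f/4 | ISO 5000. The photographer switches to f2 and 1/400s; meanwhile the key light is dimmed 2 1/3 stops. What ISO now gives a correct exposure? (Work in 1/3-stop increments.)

Scene light: 2 1/3 stops darker.
Aperture: f/4 → f/3.5 → f/3.2 → f/2.8 → f/2.5 → f/2.2 → f/2 — 2 stops wider (brighter).
Shutter speed: 1/1600 → 1/1250 → 1/1000 → 1/800 → 1/640 → 1/500 → 1/400 — 2 stops slower (brighter).
Net so far: 1 2/3 stops brighter. ISO: 5000 → 4000 → 3200 → 2500 → 2000 → 1600.

ISO 1600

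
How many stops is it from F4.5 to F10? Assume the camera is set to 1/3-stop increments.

2 1/3 stops

f/4.5 → f/5 → f/5.6 → f/6.3 → f/7.1 → f/8 → f/9 → f/10 — count the steps: 7 third-stops = 2 1/3 stops.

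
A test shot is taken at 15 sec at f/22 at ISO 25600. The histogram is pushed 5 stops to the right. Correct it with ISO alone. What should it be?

Overexposed by 5 stops → need 5 stops darker.
ISO: 25600 → 12800 → 6400 → 3200 → 1600 → 800.

ISO 800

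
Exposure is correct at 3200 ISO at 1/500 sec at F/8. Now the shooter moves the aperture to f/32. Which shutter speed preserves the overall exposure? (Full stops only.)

Aperture: f/8 → f/11 → f/16 → f/22 → f/32 — 4 stops stopped down (darker).
Need 4 stops brighter from the shutter speed: 1/500 → 1/250 → 1/125 → 1/60 → 1/30.

1/30s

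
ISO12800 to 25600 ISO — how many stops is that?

1 stop

12800 → 25600 — count the steps: 1 stop.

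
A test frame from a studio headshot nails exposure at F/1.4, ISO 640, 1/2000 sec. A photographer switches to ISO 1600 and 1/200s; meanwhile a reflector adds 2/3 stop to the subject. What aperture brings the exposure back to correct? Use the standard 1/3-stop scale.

f/9

Scene light: 2/3 stop brighter.
ISO: 640 → 800 → 1000 → 1250 → 1600 — 1 1/3 stops higher (brighter).
Shutter speed: 1/2000 → 1/1600 → 1/1250 → 1/1000 → 1/800 → 1/640 → 1/500 → 1/400 → 1/320 → 1/250 → 1/200 — 3 1/3 stops slower (brighter).
Net so far: 5 1/3 stops brighter. Aperture: f/1.4 → f/1.6 → f/1.8 → f/2 → f/2.2 → f/2.5 → f/2.8 → f/3.2 → f/3.5 → f/4 → f/4.5 → f/5 → f/5.6 → f/6.3 → f/7.1 → f/8 → f/9.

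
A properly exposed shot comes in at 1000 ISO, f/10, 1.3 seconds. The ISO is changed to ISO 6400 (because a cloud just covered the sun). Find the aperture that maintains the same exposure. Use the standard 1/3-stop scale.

f/25

ISO: 1000 → 1250 → 1600 → 2000 → 2500 → 3200 → 4000 → 5000 → 6400 — 2 2/3 stops higher (brighter).
Need 2 2/3 stops darker from the aperture: f/10 → f/11 → f/13 → f/14 → f/16 → f/18 → f/20 → f/22 → f/25.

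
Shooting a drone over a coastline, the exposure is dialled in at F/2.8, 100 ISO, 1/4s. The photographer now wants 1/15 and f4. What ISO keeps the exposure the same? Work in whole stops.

ISO 800

Shutter speed: 1/4 → 1/8 → 1/15 — 2 stops faster (darker).
Aperture: f/2.8 → f/4 — 1 stop smaller aperture (darker).
Net change so far: 3 stops darker. Offset with the ISO: 100 → 200 → 400 → 800.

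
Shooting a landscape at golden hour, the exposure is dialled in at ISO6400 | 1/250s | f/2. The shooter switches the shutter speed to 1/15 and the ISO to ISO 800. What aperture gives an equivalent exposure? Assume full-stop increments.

Shutter speed: 1/250 → 1/125 → 1/60 → 1/30 → 1/15 — 4 stops slower (brighter).
ISO: 6400 → 3200 → 1600 → 800 — 3 stops lower (darker).
Net change so far: 1 stop brighter. Offset with the aperture: f/2 → f/2.8.

f/2.8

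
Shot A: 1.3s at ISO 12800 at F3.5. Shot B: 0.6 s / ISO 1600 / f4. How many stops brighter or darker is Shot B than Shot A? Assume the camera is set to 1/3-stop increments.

4 1/3 stops darker

Aperture: f/3.5 → f/4 — 1/3 stop narrower (darker).
Shutter speed: 1.3 → 1 → 0.8 → 0.6 — 1 stop shorter (darker).
ISO: 12800 → 10000 → 8000 → 6400 → 5000 → 4000 → 3200 → 2500 → 2000 → 1600 — 3 stops dropped (darker).
Net: −1/3 −1 −3 = −4 1/3 stops.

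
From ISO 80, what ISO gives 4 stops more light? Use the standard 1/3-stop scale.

ISO: 80 → 100 → 125 → 160 → 200 → 250 → 320 → 400 → 500 → 640 → 800 → 1000 → 1250 — 4 stops raised (brighter).

ISO 1250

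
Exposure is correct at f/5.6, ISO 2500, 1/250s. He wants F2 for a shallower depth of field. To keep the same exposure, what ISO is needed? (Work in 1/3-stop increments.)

ISO 320

Aperture: f/5.6 → f/5 → f/4.5 → f/4 → f/3.5 → f/3.2 → f/2.8 → f/2.5 → f/2.2 → f/2 — 3 stops larger aperture (brighter).
Need 3 stops darker from the ISO: 2500 → 2000 → 1600 → 1250 → 1000 → 800 → 640 → 500 → 400 → 320.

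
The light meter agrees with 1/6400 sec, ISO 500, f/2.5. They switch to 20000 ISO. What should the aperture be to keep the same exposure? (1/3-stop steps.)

ISO: 500 → 640 → 800 → 1000 → 1250 → 1600 → 2000 → 2500 → 3200 → 4000 → 5000 → 6400 → 8000 → 10000 → 12800 → 16000 → 20000 — 5 1/3 stops raised (brighter).
Need 5 1/3 stops darker from the aperture: f/2.5 → f/2.8 → f/3.2 → f/3.5 → f/4 → f/4.5 → f/5 → f/5.6 → f/6.3 → f/7.1 → f/8 → f/9 → f/10 → f/11 → f/13 → f/14 → f/16.

f/16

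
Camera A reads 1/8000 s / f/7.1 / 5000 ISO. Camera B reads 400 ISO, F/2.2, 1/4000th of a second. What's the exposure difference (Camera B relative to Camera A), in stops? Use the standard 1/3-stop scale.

Aperture: f/7.1 → f/6.3 → f/5.6 → f/5 → f/4.5 → f/4 → f/3.5 → f/3.2 → f/2.8 → f/2.5 → f/2.2 — 3 1/3 stops wider (brighter).
Shutter speed: 1/8000 → 1/6400 → 1/5000 → 1/4000 — 1 stop slower (brighter).
ISO: 5000 → 4000 → 3200 → 2500 → 2000 → 1600 → 1250 → 1000 → 800 → 640 → 500 → 400 — 3 2/3 stops dropped (darker).
Net: +3 1/3 +1 −3 2/3 = +2/3 stops.

2/3 stop brighter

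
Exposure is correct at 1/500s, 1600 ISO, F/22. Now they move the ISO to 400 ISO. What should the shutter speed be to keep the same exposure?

1/125s

ISO: 1600 → 800 → 400 — 2 stops lower (darker).
Need 2 stops brighter from the shutter speed: 1/500 → 1/250 → 1/125.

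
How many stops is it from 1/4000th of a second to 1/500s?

3 stops

1/4000 → 1/2000 → 1/1000 → 1/500 — count the steps: 3 stops.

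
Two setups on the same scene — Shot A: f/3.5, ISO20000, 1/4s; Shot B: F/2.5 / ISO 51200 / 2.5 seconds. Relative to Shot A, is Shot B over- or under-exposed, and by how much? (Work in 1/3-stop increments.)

Aperture: f/3.5 → f/3.2 → f/2.8 → f/2.5 — 1 stop larger aperture (brighter).
Shutter speed: 1/4 → 0.3 → 0.4 → 0.5 → 0.6 → 0.8 → 1 → 1.3 → 1.6 → 2 → 2.5 — 3 1/3 stops longer (brighter).
ISO: 20000 → 25600 → 32000 → 40000 → 51200 — 1 1/3 stops raised (brighter).
Net: +1 +3 1/3 +1 1/3 = +5 2/3 stops.

5 2/3 stops brighter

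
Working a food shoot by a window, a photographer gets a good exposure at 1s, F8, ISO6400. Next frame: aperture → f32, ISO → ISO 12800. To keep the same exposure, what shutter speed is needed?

Aperture: f/8 → f/11 → f/16 → f/22 → f/32 — 4 stops narrower (darker).
ISO: 6400 → 12800 — 1 stop raised (brighter).
Net change so far: 3 stops darker. Offset with the shutter speed: 1 → 2 → 4 → 8.

8 s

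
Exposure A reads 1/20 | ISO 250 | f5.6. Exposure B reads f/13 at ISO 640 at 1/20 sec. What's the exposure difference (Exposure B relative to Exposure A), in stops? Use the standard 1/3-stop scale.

1 stop darker

Aperture: f/5.6 → f/6.3 → f/7.1 → f/8 → f/9 → f/10 → f/11 → f/13 — 2 1/3 stops stopped down (darker).
Shutter speed: unchanged.
ISO: 250 → 320 → 400 → 500 → 640 — 1 1/3 stops higher (brighter).
Net: −2 1/3 +1 1/3 = −1 stop.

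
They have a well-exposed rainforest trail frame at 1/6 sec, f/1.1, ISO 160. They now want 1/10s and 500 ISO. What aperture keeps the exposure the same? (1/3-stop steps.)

Shutter speed: 1/6 → 1/8 → 1/10 — 2/3 stop shorter (darker).
ISO: 160 → 200 → 250 → 320 → 400 → 500 — 1 2/3 stops higher (brighter).
Net change so far: 1 stop brighter. Offset with the aperture: f/1.1 → f/1.2 → f/1.4 → f/1.6.

f/1.6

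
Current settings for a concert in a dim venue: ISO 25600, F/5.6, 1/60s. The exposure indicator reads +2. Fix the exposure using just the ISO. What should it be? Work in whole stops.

ISO 6400

Overexposed by 2 stops → need 2 stops darker.
ISO: 25600 → 12800 → 6400.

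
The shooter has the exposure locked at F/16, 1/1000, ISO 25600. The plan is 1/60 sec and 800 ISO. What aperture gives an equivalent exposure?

f/11

Shutter speed: 1/1000 → 1/500 → 1/250 → 1/125 → 1/60 — 4 stops slower (brighter).
ISO: 25600 → 12800 → 6400 → 3200 → 1600 → 800 — 5 stops dropped (darker).
Net change so far: 1 stop darker. Offset with the aperture: f/16 → f/11.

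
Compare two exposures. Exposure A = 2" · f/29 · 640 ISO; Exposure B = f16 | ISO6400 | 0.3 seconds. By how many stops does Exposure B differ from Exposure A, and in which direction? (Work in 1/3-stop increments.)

2 1/3 stops brighter

Aperture: f/29 → f/25 → f/22 → f/20 → f/18 → f/16 — 1 2/3 stops wider (brighter).
Shutter speed: 2 → 1.6 → 1.3 → 1 → 0.8 → 0.6 → 0.5 → 0.4 → 0.3 — 2 2/3 stops faster (darker).
ISO: 640 → 800 → 1000 → 1250 → 1600 → 2000 → 2500 → 3200 → 4000 → 5000 → 6400 — 3 1/3 stops higher (brighter).
Net: +1 2/3 −2 2/3 +3 1/3 = +2 1/3 stops.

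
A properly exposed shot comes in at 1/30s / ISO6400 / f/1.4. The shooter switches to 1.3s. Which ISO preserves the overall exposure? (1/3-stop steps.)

Shutter speed: 1/30 → 1/25 → 1/20 → 1/15 → 1/13 → 1/10 → 1/8 → 1/6 → 1/5 → 1/4 → 0.3 → 0.4 → 0.5 → 0.6 → 0.8 → 1 → 1.3 — 5 1/3 stops longer (brighter).
Need 5 1/3 stops darker from the ISO: 6400 → 5000 → 4000 → 3200 → 2500 → 2000 → 1600 → 1250 → 1000 → 800 → 640 → 500 → 400 → 320 → 250 → 200 → 160.

ISO 160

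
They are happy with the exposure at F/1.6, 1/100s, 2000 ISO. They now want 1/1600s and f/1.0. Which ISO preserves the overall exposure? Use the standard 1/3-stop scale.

Shutter speed: 1/100 → 1/125 → 1/160 → 1/200 → 1/250 → 1/320 → 1/400 → 1/500 → 1/640 → 1/800 → 1/1000 → 1/1250 → 1/1600 — 4 stops faster (darker).
Aperture: f/1.6 → f/1.4 → f/1.2 → f/1.1 → f/1.0 — 1 1/3 stops wider (brighter).
Net change so far: 2 2/3 stops darker. Offset with the ISO: 2000 → 2500 → 3200 → 4000 → 5000 → 6400 → 8000 → 10000 → 12800.

ISO 12800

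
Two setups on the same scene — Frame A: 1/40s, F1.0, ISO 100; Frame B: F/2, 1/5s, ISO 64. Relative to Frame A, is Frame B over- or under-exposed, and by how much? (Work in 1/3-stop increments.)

Aperture: f/1.0 → f/1.1 → f/1.2 → f/1.4 → f/1.6 → f/1.8 → f/2 — 2 stops stopped down (darker).
Shutter speed: 1/40 → 1/30 → 1/25 → 1/20 → 1/15 → 1/13 → 1/10 → 1/8 → 1/6 → 1/5 — 3 stops slower (brighter).
ISO: 100 → 80 → 64 — 2/3 stop dropped (darker).
Net: −2 +3 −2/3 = +1/3 stops.

1/3 stop brighter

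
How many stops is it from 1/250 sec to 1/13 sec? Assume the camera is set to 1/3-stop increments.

1/250 → 1/200 → 1/160 → 1/125 → 1/100 → 1/80 → 1/60 → 1/50 → 1/40 → 1/30 → 1/25 → 1/20 → 1/15 → 1/13 — count the steps: 13 third-stops = 4 1/3 stops.

4 1/3 stops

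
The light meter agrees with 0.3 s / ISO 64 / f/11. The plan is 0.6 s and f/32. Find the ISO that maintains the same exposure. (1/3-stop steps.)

Shutter speed: 0.3 → 0.4 → 0.5 → 0.6 — 1 stop slower (brighter).
Aperture: f/11 → f/13 → f/14 → f/16 → f/18 → f/20 → f/22 → f/25 → f/29 → f/32 — 3 stops smaller aperture (darker).
Net change so far: 2 stops darker. Offset with the ISO: 64 → 80 → 100 → 125 → 160 → 200 → 250.

ISO 250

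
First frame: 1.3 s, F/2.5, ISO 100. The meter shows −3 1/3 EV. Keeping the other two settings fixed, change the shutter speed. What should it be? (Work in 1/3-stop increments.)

13 s

Underexposed by 3 1/3 stops → need 3 1/3 stops brighter.
Shutter speed: 1.3 → 1.6 → 2 → 2.5 → 3.2 → 4 → 5 → 6 → 8 → 10 → 13.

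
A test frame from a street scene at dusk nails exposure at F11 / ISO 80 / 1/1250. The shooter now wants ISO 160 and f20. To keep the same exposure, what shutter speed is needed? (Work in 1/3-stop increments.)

1/800s

ISO: 80 → 100 → 125 → 160 — 1 stop raised (brighter).
Aperture: f/11 → f/13 → f/14 → f/16 → f/18 → f/20 — 1 2/3 stops stopped down (darker).
Net change so far: 2/3 stop darker. Offset with the shutter speed: 1/1250 → 1/1000 → 1/800.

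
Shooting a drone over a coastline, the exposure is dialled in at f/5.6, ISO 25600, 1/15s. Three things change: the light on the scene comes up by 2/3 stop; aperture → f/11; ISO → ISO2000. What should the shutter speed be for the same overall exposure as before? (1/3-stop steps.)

Scene light: 2/3 stop brighter.
Aperture: f/5.6 → f/6.3 → f/7.1 → f/8 → f/9 → f/10 → f/11 — 2 stops stopped down (darker).
ISO: 25600 → 20000 → 16000 → 12800 → 10000 → 8000 → 6400 → 5000 → 4000 → 3200 → 2500 → 2000 — 3 2/3 stops dropped (darker).
Net so far: 5 stops darker. Shutter speed: 1/15 → 1/13 → 1/10 → 1/8 → 1/6 → 1/5 → 1/4 → 0.3 → 0.4 → 0.5 → 0.6 → 0.8 → 1 → 1.3 → 1.6 → 2.

2 s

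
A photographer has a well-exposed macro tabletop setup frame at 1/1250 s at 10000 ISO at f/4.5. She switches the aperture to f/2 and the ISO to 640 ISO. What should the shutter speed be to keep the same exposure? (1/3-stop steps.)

1/400s

Aperture: f/4.5 → f/4 → f/3.5 → f/3.2 → f/2.8 → f/2.5 → f/2.2 → f/2 — 2 1/3 stops larger aperture (brighter).
ISO: 10000 → 8000 → 6400 → 5000 → 4000 → 3200 → 2500 → 2000 → 1600 → 1250 → 1000 → 800 → 640 — 4 stops lower (darker).
Net change so far: 1 2/3 stops darker. Offset with the shutter speed: 1/1250 → 1/1000 → 1/800 → 1/640 → 1/500 → 1/400.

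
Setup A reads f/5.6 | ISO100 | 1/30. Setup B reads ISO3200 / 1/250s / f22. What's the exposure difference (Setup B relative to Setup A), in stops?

2 stops darker

Aperture: f/5.6 → f/8 → f/11 → f/16 → f/22 — 4 stops smaller aperture (darker).
Shutter speed: 1/30 → 1/60 → 1/125 → 1/250 — 3 stops faster (darker).
ISO: 100 → 200 → 400 → 800 → 1600 → 3200 — 5 stops higher (brighter).
Net: −4 −3 +5 = −2 stops.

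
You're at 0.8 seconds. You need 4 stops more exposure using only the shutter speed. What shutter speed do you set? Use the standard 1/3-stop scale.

13 s

Shutter speed: 0.8 → 1 → 1.3 → 1.6 → 2 → 2.5 → 3.2 → 4 → 5 → 6 → 8 → 10 → 13 — 4 stops slower (brighter).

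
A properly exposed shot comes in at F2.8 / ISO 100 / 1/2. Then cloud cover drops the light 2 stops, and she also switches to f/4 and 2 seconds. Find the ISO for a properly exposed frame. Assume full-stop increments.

Scene light: 2 stops darker.
Aperture: f/2.8 → f/4 — 1 stop narrower (darker).
Shutter speed: 1/2 → 1 → 2 — 2 stops longer (brighter).
Net so far: 1 stop darker. ISO: 100 → 200.

ISO 200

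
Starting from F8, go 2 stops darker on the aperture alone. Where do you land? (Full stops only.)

Aperture: f/8 → f/11 → f/16 — 2 stops smaller aperture (darker).

f/16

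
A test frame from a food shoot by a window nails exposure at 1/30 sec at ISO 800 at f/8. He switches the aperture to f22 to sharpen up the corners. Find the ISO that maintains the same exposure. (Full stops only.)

Aperture: f/8 → f/11 → f/16 → f/22 — 3 stops narrower (darker).
Need 3 stops brighter from the ISO: 800 → 1600 → 3200 → 6400.

ISO 6400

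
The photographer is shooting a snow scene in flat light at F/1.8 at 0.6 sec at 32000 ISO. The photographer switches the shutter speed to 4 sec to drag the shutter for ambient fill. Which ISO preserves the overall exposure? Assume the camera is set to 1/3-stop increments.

ISO 5000

Shutter speed: 0.6 → 0.8 → 1 → 1.3 → 1.6 → 2 → 2.5 → 3.2 → 4 — 2 2/3 stops slower (brighter).
Need 2 2/3 stops darker from the ISO: 32000 → 25600 → 20000 → 16000 → 12800 → 10000 → 8000 → 6400 → 5000.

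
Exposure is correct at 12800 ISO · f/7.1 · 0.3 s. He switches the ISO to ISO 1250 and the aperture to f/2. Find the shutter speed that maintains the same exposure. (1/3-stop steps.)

1/4s

ISO: 12800 → 10000 → 8000 → 6400 → 5000 → 4000 → 3200 → 2500 → 2000 → 1600 → 1250 — 3 1/3 stops lower (darker).
Aperture: f/7.1 → f/6.3 → f/5.6 → f/5 → f/4.5 → f/4 → f/3.5 → f/3.2 → f/2.8 → f/2.5 → f/2.2 → f/2 — 3 2/3 stops opened up (brighter).
Net change so far: 1/3 stop brighter. Offset with the shutter speed: 0.3 → 1/4.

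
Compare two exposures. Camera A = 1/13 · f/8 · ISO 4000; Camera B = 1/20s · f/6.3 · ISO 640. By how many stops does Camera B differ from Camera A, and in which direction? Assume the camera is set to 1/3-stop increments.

Aperture: f/8 → f/7.1 → f/6.3 — 2/3 stop opened up (brighter).
Shutter speed: 1/13 → 1/15 → 1/20 — 2/3 stop faster (darker).
ISO: 4000 → 3200 → 2500 → 2000 → 1600 → 1250 → 1000 → 800 → 640 — 2 2/3 stops lower (darker).
Net: +2/3 −2/3 −2 2/3 = −2 2/3 stops.

2 2/3 stops darker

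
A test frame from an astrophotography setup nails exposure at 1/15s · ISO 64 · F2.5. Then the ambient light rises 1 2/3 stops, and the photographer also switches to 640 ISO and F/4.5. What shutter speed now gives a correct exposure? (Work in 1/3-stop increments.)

1/160s

Scene light: 1 2/3 stops brighter.
ISO: 64 → 80 → 100 → 125 → 160 → 200 → 250 → 320 → 400 → 500 → 640 — 3 1/3 stops higher (brighter).
Aperture: f/2.5 → f/2.8 → f/3.2 → f/3.5 → f/4 → f/4.5 — 1 2/3 stops narrower (darker).
Net so far: 3 1/3 stops brighter. Shutter speed: 1/15 → 1/20 → 1/25 → 1/30 → 1/40 → 1/50 → 1/60 → 1/80 → 1/100 → 1/125 → 1/160.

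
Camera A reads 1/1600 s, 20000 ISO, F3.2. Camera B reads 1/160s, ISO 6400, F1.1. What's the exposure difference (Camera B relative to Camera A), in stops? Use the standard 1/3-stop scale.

Aperture: f/3.2 → f/2.8 → f/2.5 → f/2.2 → f/2 → f/1.8 → f/1.6 → f/1.4 → f/1.2 → f/1.1 — 3 stops wider (brighter).
Shutter speed: 1/1600 → 1/1250 → 1/1000 → 1/800 → 1/640 → 1/500 → 1/400 → 1/320 → 1/250 → 1/200 → 1/160 — 3 1/3 stops slower (brighter).
ISO: 20000 → 16000 → 12800 → 10000 → 8000 → 6400 — 1 2/3 stops lower (darker).
Net: +3 +3 1/3 −1 2/3 = +4 2/3 stops.

4 2/3 stops brighter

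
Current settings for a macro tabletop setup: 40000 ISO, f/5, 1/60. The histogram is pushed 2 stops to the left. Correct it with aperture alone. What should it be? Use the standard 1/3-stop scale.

f/2.5

Underexposed by 2 stops → need 2 stops brighter.
Aperture: f/5 → f/4.5 → f/4 → f/3.5 → f/3.2 → f/2.8 → f/2.5.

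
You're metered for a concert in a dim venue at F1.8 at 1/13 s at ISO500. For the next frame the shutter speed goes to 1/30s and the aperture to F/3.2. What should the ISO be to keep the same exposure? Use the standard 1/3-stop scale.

Shutter speed: 1/13 → 1/15 → 1/20 → 1/25 → 1/30 — 1 1/3 stops faster (darker).
Aperture: f/1.8 → f/2 → f/2.2 → f/2.5 → f/2.8 → f/3.2 — 1 2/3 stops smaller aperture (darker).
Net change so far: 3 stops darker. Offset with the ISO: 500 → 640 → 800 → 1000 → 1250 → 1600 → 2000 → 2500 → 3200 → 4000.

ISO 4000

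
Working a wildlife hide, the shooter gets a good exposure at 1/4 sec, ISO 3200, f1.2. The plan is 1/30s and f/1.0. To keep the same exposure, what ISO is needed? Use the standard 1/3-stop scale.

Shutter speed: 1/4 → 1/5 → 1/6 → 1/8 → 1/10 → 1/13 → 1/15 → 1/20 → 1/25 → 1/30 — 3 stops faster (darker).
Aperture: f/1.2 → f/1.1 → f/1.0 — 2/3 stop opened up (brighter).
Net change so far: 2 1/3 stops darker. Offset with the ISO: 3200 → 4000 → 5000 → 6400 → 8000 → 10000 → 12800 → 16000.

ISO 16000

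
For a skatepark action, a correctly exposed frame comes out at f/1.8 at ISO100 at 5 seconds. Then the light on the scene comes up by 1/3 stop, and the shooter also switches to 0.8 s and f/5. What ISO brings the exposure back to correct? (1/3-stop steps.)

Scene light: 1/3 stop brighter.
Shutter speed: 5 → 4 → 3.2 → 2.5 → 2 → 1.6 → 1.3 → 1 → 0.8 — 2 2/3 stops faster (darker).
Aperture: f/1.8 → f/2 → f/2.2 → f/2.5 → f/2.8 → f/3.2 → f/3.5 → f/4 → f/4.5 → f/5 — 3 stops smaller aperture (darker).
Net so far: 5 1/3 stops darker. ISO: 100 → 125 → 160 → 200 → 250 → 320 → 400 → 500 → 640 → 800 → 1000 → 1250 → 1600 → 2000 → 2500 → 3200 → 4000.

ISO 4000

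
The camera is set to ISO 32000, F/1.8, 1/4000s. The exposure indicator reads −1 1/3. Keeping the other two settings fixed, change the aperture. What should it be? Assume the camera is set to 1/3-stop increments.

f/1.1

Underexposed by 1 1/3 stops → need 1 1/3 stops brighter.
Aperture: f/1.8 → f/1.6 → f/1.4 → f/1.2 → f/1.1.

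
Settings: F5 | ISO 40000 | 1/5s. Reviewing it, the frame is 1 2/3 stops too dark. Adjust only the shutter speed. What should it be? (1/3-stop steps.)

0.6 s

Underexposed by 1 2/3 stops → need 1 2/3 stops brighter.
Shutter speed: 1/5 → 1/4 → 0.3 → 0.4 → 0.5 → 0.6.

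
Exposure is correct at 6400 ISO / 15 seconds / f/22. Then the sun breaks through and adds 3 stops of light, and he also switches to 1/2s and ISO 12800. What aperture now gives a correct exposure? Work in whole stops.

Scene light: 3 stops brighter.
Shutter speed: 15 → 8 → 4 → 2 → 1 → 1/2 — 5 stops faster (darker).
ISO: 6400 → 12800 — 1 stop raised (brighter).
Net so far: 1 stop darker. Aperture: f/22 → f/16.

f/16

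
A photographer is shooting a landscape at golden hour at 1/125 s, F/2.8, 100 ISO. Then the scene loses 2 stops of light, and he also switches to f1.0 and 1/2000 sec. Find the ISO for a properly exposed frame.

Scene light: 2 stops darker.
Aperture: f/2.8 → f/2 → f/1.4 → f/1.0 — 3 stops larger aperture (brighter).
Shutter speed: 1/125 → 1/250 → 1/500 → 1/1000 → 1/2000 — 4 stops faster (darker).
Net so far: 3 stops darker. ISO: 100 → 200 → 400 → 800.

ISO 800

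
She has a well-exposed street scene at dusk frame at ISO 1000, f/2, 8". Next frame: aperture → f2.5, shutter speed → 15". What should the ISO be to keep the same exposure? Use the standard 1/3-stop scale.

Aperture: f/2 → f/2.2 → f/2.5 — 2/3 stop smaller aperture (darker).
Shutter speed: 8 → 10 → 13 → 15 — 1 stop longer (brighter).
Net change so far: 1/3 stop brighter. Offset with the ISO: 1000 → 800.

ISO 800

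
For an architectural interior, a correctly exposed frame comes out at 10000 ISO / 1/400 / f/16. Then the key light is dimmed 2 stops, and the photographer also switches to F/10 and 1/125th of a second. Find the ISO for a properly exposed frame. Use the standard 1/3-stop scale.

ISO 5000

Scene light: 2 stops darker.
Aperture: f/16 → f/14 → f/13 → f/11 → f/10 — 1 1/3 stops wider (brighter).
Shutter speed: 1/400 → 1/320 → 1/250 → 1/200 → 1/160 → 1/125 — 1 2/3 stops slower (brighter).
Net so far: 1 stop brighter. ISO: 10000 → 8000 → 6400 → 5000.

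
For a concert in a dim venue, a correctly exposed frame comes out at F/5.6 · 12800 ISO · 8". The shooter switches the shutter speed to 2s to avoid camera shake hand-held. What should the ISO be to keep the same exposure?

Shutter speed: 8 → 4 → 2 — 2 stops shorter (darker).
Need 2 stops brighter from the ISO: 12800 → 25600 → 51200.

ISO 51200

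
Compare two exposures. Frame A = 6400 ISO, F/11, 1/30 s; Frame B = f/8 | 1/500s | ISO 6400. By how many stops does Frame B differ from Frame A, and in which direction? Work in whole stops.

Aperture: f/11 → f/8 — 1 stop opened up (brighter).
Shutter speed: 1/30 → 1/60 → 1/125 → 1/250 → 1/500 — 4 stops shorter (darker).
ISO: unchanged.
Net: +1 −4 = −3 stops.

3 stops darker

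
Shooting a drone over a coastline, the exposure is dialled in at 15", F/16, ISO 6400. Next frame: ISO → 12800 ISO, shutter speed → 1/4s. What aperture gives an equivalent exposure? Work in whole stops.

f/2.8

ISO: 6400 → 12800 — 1 stop higher (brighter).
Shutter speed: 15 → 8 → 4 → 2 → 1 → 1/2 → 1/4 — 6 stops shorter (darker).
Net change so far: 5 stops darker. Offset with the aperture: f/16 → f/11 → f/8 → f/5.6 → f/4 → f/2.8.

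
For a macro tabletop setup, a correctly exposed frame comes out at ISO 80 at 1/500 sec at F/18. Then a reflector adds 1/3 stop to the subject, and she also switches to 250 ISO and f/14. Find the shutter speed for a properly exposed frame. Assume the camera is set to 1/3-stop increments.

1/3200s

Scene light: 1/3 stop brighter.
ISO: 80 → 100 → 125 → 160 → 200 → 250 — 1 2/3 stops raised (brighter).
Aperture: f/18 → f/16 → f/14 — 2/3 stop opened up (brighter).
Net so far: 2 2/3 stops brighter. Shutter speed: 1/500 → 1/640 → 1/800 → 1/1000 → 1/1250 → 1/1600 → 1/2000 → 1/2500 → 1/3200.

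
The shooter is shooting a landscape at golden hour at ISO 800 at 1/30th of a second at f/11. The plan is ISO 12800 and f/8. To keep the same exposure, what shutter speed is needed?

1/1000s

ISO: 800 → 1600 → 3200 → 6400 → 12800 — 4 stops raised (brighter).
Aperture: f/11 → f/8 — 1 stop larger aperture (brighter).
Net change so far: 5 stops brighter. Offset with the shutter speed: 1/30 → 1/60 → 1/125 → 1/250 → 1/500 → 1/1000.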